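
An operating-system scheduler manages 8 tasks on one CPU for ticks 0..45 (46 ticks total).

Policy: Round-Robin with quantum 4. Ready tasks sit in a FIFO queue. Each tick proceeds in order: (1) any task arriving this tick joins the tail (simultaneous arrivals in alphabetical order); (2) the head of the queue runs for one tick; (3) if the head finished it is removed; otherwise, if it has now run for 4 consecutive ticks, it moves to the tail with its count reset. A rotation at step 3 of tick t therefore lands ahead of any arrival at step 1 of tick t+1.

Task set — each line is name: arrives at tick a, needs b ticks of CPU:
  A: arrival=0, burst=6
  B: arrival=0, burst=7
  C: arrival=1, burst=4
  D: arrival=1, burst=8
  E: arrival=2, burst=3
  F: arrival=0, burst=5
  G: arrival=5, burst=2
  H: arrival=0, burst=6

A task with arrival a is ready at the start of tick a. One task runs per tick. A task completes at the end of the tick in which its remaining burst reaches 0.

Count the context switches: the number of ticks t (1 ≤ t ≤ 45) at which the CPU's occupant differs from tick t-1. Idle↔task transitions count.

t=0: queue=[A,B,F,H] q_used=0 → run A
t=1: queue=[A,B,F,H,C,D] q_used=1 → run A
t=2: queue=[A,B,F,H,C,D,E] q_used=2 → run A
t=3: queue=[A,B,F,H,C,D,E] q_used=3 → run A
t=4: queue=[B,F,H,C,D,E,A] q_used=0 → run B
t=5: queue=[B,F,H,C,D,E,A,G] q_used=1 → run B
t=6: queue=[B,F,H,C,D,E,A,G] q_used=2 → run B
t=7: queue=[B,F,H,C,D,E,A,G] q_used=3 → run B
t=8: queue=[F,H,C,D,E,A,G,B] q_used=0 → run F
t=9: queue=[F,H,C,D,E,A,G,B] q_used=1 → run F
t=10: queue=[F,H,C,D,E,A,G,B] q_used=2 → run F
t=11: queue=[F,H,C,D,E,A,G,B] q_used=3 → run F
t=12: queue=[H,C,D,E,A,G,B,F] q_used=0 → run H
t=13: queue=[H,C,D,E,A,G,B,F] q_used=1 → run H
t=14: queue=[H,C,D,E,A,G,B,F] q_used=2 → run H
t=15: queue=[H,C,D,E,A,G,B,F] q_used=3 → run H
t=16: queue=[C,D,E,A,G,B,F,H] q_used=0 → run C
t=17: queue=[C,D,E,A,G,B,F,H] q_used=1 → run C
t=18: queue=[C,D,E,A,G,B,F,H] q_used=2 → run C
t=19: queue=[C,D,E,A,G,B,F,H] q_used=3 → run C
t=20: queue=[D,E,A,G,B,F,H] q_used=0 → run D
t=21: queue=[D,E,A,G,B,F,H] q_used=1 → run D
t=22: queue=[D,E,A,G,B,F,H] q_used=2 → run D
t=23: queue=[D,E,A,G,B,F,H] q_used=3 → run D
t=24: queue=[E,A,G,B,F,H,D] q_used=0 → run E
t=25: queue=[E,A,G,B,F,H,D] q_used=1 → run E
t=26: queue=[E,A,G,B,F,H,D] q_used=2 → run E
t=27: queue=[A,G,B,F,H,D] q_used=0 → run A
t=28: queue=[A,G,B,F,H,D] q_used=1 → run A
t=29: queue=[G,B,F,H,D] q_used=0 → run G
t=30: queue=[G,B,F,H,D] q_used=1 → run G
t=31: queue=[B,F,H,D] q_used=0 → run B
t=32: queue=[B,F,H,D] q_used=1 → run B
t=33: queue=[B,F,H,D] q_used=2 → run B
t=34: queue=[F,H,D] q_used=0 → run F
t=35: queue=[H,D] q_used=0 → run H
t=36: queue=[H,D] q_used=1 → run H
t=37: queue=[D] q_used=0 → run D
t=38: queue=[D] q_used=1 → run D
t=39: queue=[D] q_used=2 → run D
t=40: queue=[D] q_used=3 → run D
t=41: (idle)
t=42: (idle)
t=43: (idle)
t=44: (idle)
t=45: (idle)

context switches = 13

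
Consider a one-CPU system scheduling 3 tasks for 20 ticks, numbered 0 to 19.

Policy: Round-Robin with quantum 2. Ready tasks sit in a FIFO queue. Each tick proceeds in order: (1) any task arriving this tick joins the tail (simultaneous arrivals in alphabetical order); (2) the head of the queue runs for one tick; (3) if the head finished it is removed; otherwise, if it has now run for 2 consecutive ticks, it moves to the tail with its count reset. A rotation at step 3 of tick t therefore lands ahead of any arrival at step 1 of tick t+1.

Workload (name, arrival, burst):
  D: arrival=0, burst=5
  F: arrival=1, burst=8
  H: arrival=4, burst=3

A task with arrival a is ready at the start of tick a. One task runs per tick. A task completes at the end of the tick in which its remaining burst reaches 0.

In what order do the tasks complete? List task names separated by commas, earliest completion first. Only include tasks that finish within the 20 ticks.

t=0: queue=[D] q_used=0 → run D
t=1: queue=[D,F] q_used=1 → run D
t=2: queue=[F,D] q_used=0 → run F
t=3: queue=[F,D] q_used=1 → run F
t=4: queue=[D,F,H] q_used=0 → run D
t=5: queue=[D,F,H] q_used=1 → run D
t=6: queue=[F,H,D] q_used=0 → run F
t=7: queue=[F,H,D] q_used=1 → run F
t=8: queue=[H,D,F] q_used=0 → run H
t=9: queue=[H,D,F] q_used=1 → run H
t=10: queue=[D,F,H] q_used=0 → run D
t=11: queue=[F,H] q_used=0 → run F
t=12: queue=[F,H] q_used=1 → run F
t=13: queue=[H,F] q_used=0 → run H
t=14: queue=[F] q_used=0 → run F
t=15: queue=[F] q_used=1 → run F
t=16: (idle)
t=17: (idle)
t=18: (idle)
t=19: (idle)

completion order = D, H, F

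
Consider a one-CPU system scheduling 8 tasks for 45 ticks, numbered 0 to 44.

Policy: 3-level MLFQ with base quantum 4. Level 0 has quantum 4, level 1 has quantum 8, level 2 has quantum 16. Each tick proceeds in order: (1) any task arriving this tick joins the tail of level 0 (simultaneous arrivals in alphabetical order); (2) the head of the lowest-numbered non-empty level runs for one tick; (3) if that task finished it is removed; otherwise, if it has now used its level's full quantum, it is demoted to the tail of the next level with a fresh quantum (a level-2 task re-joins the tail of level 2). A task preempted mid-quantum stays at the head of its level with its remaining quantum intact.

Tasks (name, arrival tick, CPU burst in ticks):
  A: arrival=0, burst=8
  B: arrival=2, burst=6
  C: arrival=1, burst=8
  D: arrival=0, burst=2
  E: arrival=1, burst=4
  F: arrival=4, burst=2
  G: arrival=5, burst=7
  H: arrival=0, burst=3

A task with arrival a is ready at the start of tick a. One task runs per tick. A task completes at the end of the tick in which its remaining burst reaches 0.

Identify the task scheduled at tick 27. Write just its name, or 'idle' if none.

t=0: L0/L1/L2 = ADH/-/- → run A
t=1: L0/L1/L2 = ADHCE/-/- → run A
t=2: L0/L1/L2 = ADHCEB/-/- → run A
t=3: L0/L1/L2 = ADHCEB/-/- → run A
t=4: L0/L1/L2 = DHCEBF/A/- → run D
t=5: L0/L1/L2 = DHCEBFG/A/- → run D
t=6: L0/L1/L2 = HCEBFG/A/- → run H
t=7: L0/L1/L2 = HCEBFG/A/- → run H
t=8: L0/L1/L2 = HCEBFG/A/- → run H
t=9: L0/L1/L2 = CEBFG/A/- → run C
t=10: L0/L1/L2 = CEBFG/A/- → run C
t=11: L0/L1/L2 = CEBFG/A/- → run C
t=12: L0/L1/L2 = CEBFG/A/- → run C
t=13: L0/L1/L2 = EBFG/AC/- → run E
t=14: L0/L1/L2 = EBFG/AC/- → run E
t=15: L0/L1/L2 = EBFG/AC/- → run E
t=16: L0/L1/L2 = EBFG/AC/- → run E
t=17: L0/L1/L2 = BFG/AC/- → run B
t=18: L0/L1/L2 = BFG/AC/- → run B
t=19: L0/L1/L2 = BFG/AC/- → run B
t=20: L0/L1/L2 = BFG/AC/- → run B
t=21: L0/L1/L2 = FG/ACB/- → run F
t=22: L0/L1/L2 = FG/ACB/- → run F
t=23: L0/L1/L2 = G/ACB/- → run G
t=24: L0/L1/L2 = G/ACB/- → run G
t=25: L0/L1/L2 = G/ACB/- → run G
t=26: L0/L1/L2 = G/ACB/- → run G
t=27: L0/L1/L2 = -/ACBG/- → run A
t=28: L0/L1/L2 = -/ACBG/- → run A
t=29: L0/L1/L2 = -/ACBG/- → run A
t=30: L0/L1/L2 = -/ACBG/- → run A
t=31: L0/L1/L2 = -/CBG/- → run C
t=32: L0/L1/L2 = -/CBG/- → run C
t=33: L0/L1/L2 = -/CBG/- → run C
t=34: L0/L1/L2 = -/CBG/- → run C
t=35: L0/L1/L2 = -/BG/- → run B
t=36: L0/L1/L2 = -/BG/- → run B
t=37: L0/L1/L2 = -/G/- → run G
t=38: L0/L1/L2 = -/G/- → run G
t=39: L0/L1/L2 = -/G/- → run G
t=40: (idle)
t=41: (idle)
t=42: (idle)
t=43: (idle)
t=44: (idle)

running at tick 27 = A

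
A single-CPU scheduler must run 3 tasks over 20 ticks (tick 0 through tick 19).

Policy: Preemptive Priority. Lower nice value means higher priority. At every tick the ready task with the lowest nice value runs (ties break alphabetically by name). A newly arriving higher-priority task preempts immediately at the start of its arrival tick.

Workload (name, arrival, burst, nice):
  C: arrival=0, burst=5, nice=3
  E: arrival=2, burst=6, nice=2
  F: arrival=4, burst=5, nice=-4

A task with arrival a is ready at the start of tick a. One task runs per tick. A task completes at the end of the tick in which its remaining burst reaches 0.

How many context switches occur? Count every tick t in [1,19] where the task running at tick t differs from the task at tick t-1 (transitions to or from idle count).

t=0: ready={C} → run C
t=1: ready={C} → run C
t=2: ready={C,E} → run E
t=3: ready={C,E} → run E
t=4: ready={C,E,F} → run F
t=5: ready={C,E,F} → run F
t=6: ready={C,E,F} → run F
t=7: ready={C,E,F} → run F
t=8: ready={C,E,F} → run F
t=9: ready={C,E} → run E
t=10: ready={C,E} → run E
t=11: ready={C,E} → run E
t=12: ready={C,E} → run E
t=13: ready={C} → run C
t=14: ready={C} → run C
t=15: ready={C} → run C
t=16: (idle)
t=17: (idle)
t=18: (idle)
t=19: (idle)

context switches = 5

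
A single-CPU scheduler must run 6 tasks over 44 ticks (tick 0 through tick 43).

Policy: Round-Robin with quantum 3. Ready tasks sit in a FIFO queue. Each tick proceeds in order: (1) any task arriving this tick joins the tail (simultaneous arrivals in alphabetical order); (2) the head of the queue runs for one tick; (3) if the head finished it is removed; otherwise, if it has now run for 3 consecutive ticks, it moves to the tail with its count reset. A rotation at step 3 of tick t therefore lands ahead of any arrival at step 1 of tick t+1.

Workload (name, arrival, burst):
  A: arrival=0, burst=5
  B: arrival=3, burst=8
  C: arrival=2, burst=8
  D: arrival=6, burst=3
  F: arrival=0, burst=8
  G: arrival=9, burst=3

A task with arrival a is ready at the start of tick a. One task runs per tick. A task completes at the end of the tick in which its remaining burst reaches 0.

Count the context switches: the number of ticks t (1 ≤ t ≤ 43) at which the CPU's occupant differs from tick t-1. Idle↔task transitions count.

t=0: queue=[A,F] q_used=0 → run A
t=1: queue=[A,F] q_used=1 → run A
t=2: queue=[A,F,C] q_used=2 → run A
t=3: queue=[F,C,A,B] q_used=0 → run F
t=4: queue=[F,C,A,B] q_used=1 → run F
t=5: queue=[F,C,A,B] q_used=2 → run F
t=6: queue=[C,A,B,F,D] q_used=0 → run C
t=7: queue=[C,A,B,F,D] q_used=1 → run C
t=8: queue=[C,A,B,F,D] q_used=2 → run C
t=9: queue=[A,B,F,D,C,G] q_used=0 → run A
t=10: queue=[A,B,F,D,C,G] q_used=1 → run A
t=11: queue=[B,F,D,C,G] q_used=0 → run B
t=12: queue=[B,F,D,C,G] q_used=1 → run B
t=13: queue=[B,F,D,C,G] q_used=2 → run B
t=14: queue=[F,D,C,G,B] q_used=0 → run F
t=15: queue=[F,D,C,G,B] q_used=1 → run F
t=16: queue=[F,D,C,G,B] q_used=2 → run F
t=17: queue=[D,C,G,B,F] q_used=0 → run D
t=18: queue=[D,C,G,B,F] q_used=1 → run D
t=19: queue=[D,C,G,B,F] q_used=2 → run D
t=20: queue=[C,G,B,F] q_used=0 → run C
t=21: queue=[C,G,B,F] q_used=1 → run C
t=22: queue=[C,G,B,F] q_used=2 → run C
t=23: queue=[G,B,F,C] q_used=0 → run G
t=24: queue=[G,B,F,C] q_used=1 → run G
t=25: queue=[G,B,F,C] q_used=2 → run G
t=26: queue=[B,F,C] q_used=0 → run B
t=27: queue=[B,F,C] q_used=1 → run B
t=28: queue=[B,F,C] q_used=2 → run B
t=29: queue=[F,C,B] q_used=0 → run F
t=30: queue=[F,C,B] q_used=1 → run F
t=31: queue=[C,B] q_used=0 → run C
t=32: queue=[C,B] q_used=1 → run C
t=33: queue=[B] q_used=0 → run B
t=34: queue=[B] q_used=1 → run B
t=35: (idle)
t=36: (idle)
t=37: (idle)
t=38: (idle)
t=39: (idle)
t=40: (idle)
t=41: (idle)
t=42: (idle)
t=43: (idle)

context switches = 13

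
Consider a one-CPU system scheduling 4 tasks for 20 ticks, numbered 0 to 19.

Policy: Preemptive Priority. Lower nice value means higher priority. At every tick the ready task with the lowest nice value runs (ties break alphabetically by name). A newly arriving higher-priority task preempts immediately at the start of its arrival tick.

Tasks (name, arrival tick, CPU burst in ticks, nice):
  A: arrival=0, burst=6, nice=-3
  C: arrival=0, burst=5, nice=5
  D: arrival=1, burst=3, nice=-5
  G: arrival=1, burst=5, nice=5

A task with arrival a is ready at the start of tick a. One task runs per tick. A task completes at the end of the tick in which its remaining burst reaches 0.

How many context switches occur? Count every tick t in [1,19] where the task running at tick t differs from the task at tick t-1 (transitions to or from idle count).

context switches = 5

t=0: ready={A,C} → run A
t=1: ready={A,C,D,G} → run D
t=2: ready={A,C,D,G} → run D
t=3: ready={A,C,D,G} → run D
t=4: ready={A,C,G} → run A
t=5: ready={A,C,G} → run A
t=6: ready={A,C,G} → run A
t=7: ready={A,C,G} → run A
t=8: ready={A,C,G} → run A
t=9: ready={C,G} → run C
t=10: ready={C,G} → run C
t=11: ready={C,G} → run C
t=12: ready={C,G} → run C
t=13: ready={C,G} → run C
t=14: ready={G} → run G
t=15: ready={G} → run G
t=16: ready={G} → run G
t=17: ready={G} → run G
t=18: ready={G} → run G
t=19: (idle)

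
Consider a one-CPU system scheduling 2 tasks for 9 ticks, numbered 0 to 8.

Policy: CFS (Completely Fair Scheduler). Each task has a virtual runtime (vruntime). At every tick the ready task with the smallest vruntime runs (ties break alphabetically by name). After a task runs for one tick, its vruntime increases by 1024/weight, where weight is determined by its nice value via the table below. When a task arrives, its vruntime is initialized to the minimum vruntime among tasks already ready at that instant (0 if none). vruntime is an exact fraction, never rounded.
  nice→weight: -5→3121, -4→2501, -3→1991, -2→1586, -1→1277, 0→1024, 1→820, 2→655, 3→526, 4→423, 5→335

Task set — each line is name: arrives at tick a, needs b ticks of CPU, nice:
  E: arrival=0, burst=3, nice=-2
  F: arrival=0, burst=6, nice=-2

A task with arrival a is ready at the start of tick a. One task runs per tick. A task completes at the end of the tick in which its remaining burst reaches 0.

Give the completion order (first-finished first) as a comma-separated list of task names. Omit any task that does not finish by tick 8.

t=0: vr[E=0 F=0] → run E
t=1: vr[E=512/793 F=0] → run F
t=2: vr[E=512/793 F=512/793] → run E
t=3: vr[E=1024/793 F=512/793] → run F
t=4: vr[E=1024/793 F=1024/793] → run E
t=5: vr[F=1024/793] → run F
t=6: vr[F=1536/793] → run F
t=7: vr[F=2048/793] → run F
t=8: vr[F=2560/793] → run F

completion order = E, F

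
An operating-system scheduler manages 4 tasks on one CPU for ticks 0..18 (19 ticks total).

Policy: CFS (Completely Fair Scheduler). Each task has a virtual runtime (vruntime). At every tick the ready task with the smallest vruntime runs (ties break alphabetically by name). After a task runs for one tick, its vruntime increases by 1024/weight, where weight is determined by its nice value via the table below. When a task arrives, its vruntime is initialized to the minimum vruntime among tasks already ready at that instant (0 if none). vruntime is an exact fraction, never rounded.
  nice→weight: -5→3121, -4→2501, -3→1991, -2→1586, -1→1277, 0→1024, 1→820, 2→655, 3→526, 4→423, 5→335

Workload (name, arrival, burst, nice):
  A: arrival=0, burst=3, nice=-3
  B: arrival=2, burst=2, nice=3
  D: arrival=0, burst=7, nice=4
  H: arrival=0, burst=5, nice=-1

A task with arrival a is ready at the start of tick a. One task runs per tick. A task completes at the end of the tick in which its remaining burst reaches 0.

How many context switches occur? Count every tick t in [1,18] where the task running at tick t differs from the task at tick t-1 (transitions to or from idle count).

context switches = 13

t=0: vr[A=0 D=0 H=0] → run A
t=1: vr[A=1024/1991 D=0 H=0] → run D
t=2: vr[A=1024/1991 B=0 D=1024/423 H=0] → run B
t=3: vr[A=1024/1991 B=512/263 D=1024/423 H=0] → run H
t=4: vr[A=1024/1991 B=512/263 D=1024/423 H=1024/1277] → run A
t=5: vr[A=2048/1991 B=512/263 D=1024/423 H=1024/1277] → run H
t=6: vr[A=2048/1991 B=512/263 D=1024/423 H=2048/1277] → run A
t=7: vr[B=512/263 D=1024/423 H=2048/1277] → run H
t=8: vr[B=512/263 D=1024/423 H=3072/1277] → run B
t=9: vr[D=1024/423 H=3072/1277] → run H
t=10: vr[D=1024/423 H=4096/1277] → run D
t=11: vr[D=2048/423 H=4096/1277] → run H
t=12: vr[D=2048/423] → run D
t=13: vr[D=1024/141] → run D
t=14: vr[D=4096/423] → run D
t=15: vr[D=5120/423] → run D
t=16: vr[D=2048/141] → run D
t=17: (idle)
t=18: (idle)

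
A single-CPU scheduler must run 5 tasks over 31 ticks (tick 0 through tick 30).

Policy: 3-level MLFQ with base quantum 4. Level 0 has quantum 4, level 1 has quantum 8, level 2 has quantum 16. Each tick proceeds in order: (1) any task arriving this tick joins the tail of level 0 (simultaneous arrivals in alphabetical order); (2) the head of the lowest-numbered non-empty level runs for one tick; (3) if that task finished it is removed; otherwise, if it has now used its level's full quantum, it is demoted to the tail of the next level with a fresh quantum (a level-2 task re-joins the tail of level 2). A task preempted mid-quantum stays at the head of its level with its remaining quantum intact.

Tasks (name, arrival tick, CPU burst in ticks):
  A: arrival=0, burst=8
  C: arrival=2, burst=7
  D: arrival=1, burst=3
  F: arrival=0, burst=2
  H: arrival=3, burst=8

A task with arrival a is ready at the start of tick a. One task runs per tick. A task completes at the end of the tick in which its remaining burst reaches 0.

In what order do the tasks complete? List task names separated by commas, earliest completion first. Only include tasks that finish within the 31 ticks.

t=0: L0/L1/L2 = AF/-/- → run A
t=1: L0/L1/L2 = AFD/-/- → run A
t=2: L0/L1/L2 = AFDC/-/- → run A
t=3: L0/L1/L2 = AFDCH/-/- → run A
t=4: L0/L1/L2 = FDCH/A/- → run F
t=5: L0/L1/L2 = FDCH/A/- → run F
t=6: L0/L1/L2 = DCH/A/- → run D
t=7: L0/L1/L2 = DCH/A/- → run D
t=8: L0/L1/L2 = DCH/A/- → run D
t=9: L0/L1/L2 = CH/A/- → run C
t=10: L0/L1/L2 = CH/A/- → run C
t=11: L0/L1/L2 = CH/A/- → run C
t=12: L0/L1/L2 = CH/A/- → run C
t=13: L0/L1/L2 = H/AC/- → run H
t=14: L0/L1/L2 = H/AC/- → run H
t=15: L0/L1/L2 = H/AC/- → run H
t=16: L0/L1/L2 = H/AC/- → run H
t=17: L0/L1/L2 = -/ACH/- → run A
t=18: L0/L1/L2 = -/ACH/- → run A
t=19: L0/L1/L2 = -/ACH/- → run A
t=20: L0/L1/L2 = -/ACH/- → run A
t=21: L0/L1/L2 = -/CH/- → run C
t=22: L0/L1/L2 = -/CH/- → run C
t=23: L0/L1/L2 = -/CH/- → run C
t=24: L0/L1/L2 = -/H/- → run H
t=25: L0/L1/L2 = -/H/- → run H
t=26: L0/L1/L2 = -/H/- → run H
t=27: L0/L1/L2 = -/H/- → run H
t=28: (idle)
t=29: (idle)
t=30: (idle)

completion order = F, D, A, C, H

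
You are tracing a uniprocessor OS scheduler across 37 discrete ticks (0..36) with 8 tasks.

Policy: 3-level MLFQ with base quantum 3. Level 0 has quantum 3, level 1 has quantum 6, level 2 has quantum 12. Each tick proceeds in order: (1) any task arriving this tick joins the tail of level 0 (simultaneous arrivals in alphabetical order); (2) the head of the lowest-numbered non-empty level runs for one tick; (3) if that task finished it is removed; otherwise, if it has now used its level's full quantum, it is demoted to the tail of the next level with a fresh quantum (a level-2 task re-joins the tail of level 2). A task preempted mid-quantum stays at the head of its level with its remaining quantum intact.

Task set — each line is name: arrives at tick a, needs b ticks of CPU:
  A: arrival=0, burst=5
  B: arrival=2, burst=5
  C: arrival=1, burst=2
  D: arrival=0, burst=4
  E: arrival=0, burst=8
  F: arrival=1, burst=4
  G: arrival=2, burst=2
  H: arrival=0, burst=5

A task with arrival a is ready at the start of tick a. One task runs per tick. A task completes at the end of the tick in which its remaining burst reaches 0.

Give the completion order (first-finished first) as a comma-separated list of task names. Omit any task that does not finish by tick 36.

t=0: L0/L1/L2 = ADEH/-/- → run A
t=1: L0/L1/L2 = ADEHCF/-/- → run A
t=2: L0/L1/L2 = ADEHCFBG/-/- → run A
t=3: L0/L1/L2 = DEHCFBG/A/- → run D
t=4: L0/L1/L2 = DEHCFBG/A/- → run D
t=5: L0/L1/L2 = DEHCFBG/A/- → run D
t=6: L0/L1/L2 = EHCFBG/AD/- → run E
t=7: L0/L1/L2 = EHCFBG/AD/- → run E
t=8: L0/L1/L2 = EHCFBG/AD/- → run E
t=9: L0/L1/L2 = HCFBG/ADE/- → run H
t=10: L0/L1/L2 = HCFBG/ADE/- → run H
t=11: L0/L1/L2 = HCFBG/ADE/- → run H
t=12: L0/L1/L2 = CFBG/ADEH/- → run C
t=13: L0/L1/L2 = CFBG/ADEH/- → run C
t=14: L0/L1/L2 = FBG/ADEH/- → run F
t=15: L0/L1/L2 = FBG/ADEH/- → run F
t=16: L0/L1/L2 = FBG/ADEH/- → run F
t=17: L0/L1/L2 = BG/ADEHF/- → run B
t=18: L0/L1/L2 = BG/ADEHF/- → run B
t=19: L0/L1/L2 = BG/ADEHF/- → run B
t=20: L0/L1/L2 = G/ADEHFB/- → run G
t=21: L0/L1/L2 = G/ADEHFB/- → run G
t=22: L0/L1/L2 = -/ADEHFB/- → run A
t=23: L0/L1/L2 = -/ADEHFB/- → run A
t=24: L0/L1/L2 = -/DEHFB/- → run D
t=25: L0/L1/L2 = -/EHFB/- → run E
t=26: L0/L1/L2 = -/EHFB/- → run E
t=27: L0/L1/L2 = -/EHFB/- → run E
t=28: L0/L1/L2 = -/EHFB/- → run E
t=29: L0/L1/L2 = -/EHFB/- → run E
t=30: L0/L1/L2 = -/HFB/- → run H
t=31: L0/L1/L2 = -/HFB/- → run H
t=32: L0/L1/L2 = -/FB/- → run F
t=33: L0/L1/L2 = -/B/- → run B
t=34: L0/L1/L2 = -/B/- → run B
t=35: (idle)
t=36: (idle)

completion order = C, G, A, D, E, H, F, B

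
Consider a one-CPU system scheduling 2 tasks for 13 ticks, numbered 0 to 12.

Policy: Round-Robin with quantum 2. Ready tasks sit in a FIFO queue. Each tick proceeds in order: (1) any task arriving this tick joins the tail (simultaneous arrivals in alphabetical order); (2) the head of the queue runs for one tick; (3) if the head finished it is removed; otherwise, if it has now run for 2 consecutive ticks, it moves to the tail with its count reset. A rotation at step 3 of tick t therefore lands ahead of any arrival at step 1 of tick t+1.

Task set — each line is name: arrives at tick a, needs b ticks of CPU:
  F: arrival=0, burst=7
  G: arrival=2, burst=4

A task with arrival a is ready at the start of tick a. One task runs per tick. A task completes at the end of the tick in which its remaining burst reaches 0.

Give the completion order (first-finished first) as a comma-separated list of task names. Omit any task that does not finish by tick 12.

t=0: queue=[F] q_used=0 → run F
t=1: queue=[F] q_used=1 → run F
t=2: queue=[F,G] q_used=0 → run F
t=3: queue=[F,G] q_used=1 → run F
t=4: queue=[G,F] q_used=0 → run G
t=5: queue=[G,F] q_used=1 → run G
t=6: queue=[F,G] q_used=0 → run F
t=7: queue=[F,G] q_used=1 → run F
t=8: queue=[G,F] q_used=0 → run G
t=9: queue=[G,F] q_used=1 → run G
t=10: queue=[F] q_used=0 → run F
t=11: (idle)
t=12: (idle)

completion order = G, F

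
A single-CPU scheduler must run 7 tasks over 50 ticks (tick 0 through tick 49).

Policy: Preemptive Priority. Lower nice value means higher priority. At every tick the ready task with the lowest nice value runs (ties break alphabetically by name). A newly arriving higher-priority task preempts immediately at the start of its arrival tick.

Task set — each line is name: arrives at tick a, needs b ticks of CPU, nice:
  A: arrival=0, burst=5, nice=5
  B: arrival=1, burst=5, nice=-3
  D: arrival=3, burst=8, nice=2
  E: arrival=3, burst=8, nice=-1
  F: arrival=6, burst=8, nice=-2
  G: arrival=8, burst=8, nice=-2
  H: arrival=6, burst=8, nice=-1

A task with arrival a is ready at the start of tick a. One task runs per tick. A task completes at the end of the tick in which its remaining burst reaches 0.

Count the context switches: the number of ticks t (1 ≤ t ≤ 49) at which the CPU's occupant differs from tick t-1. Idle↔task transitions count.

t=0: ready={A} → run A
t=1: ready={A,B} → run B
t=2: ready={A,B} → run B
t=3: ready={A,B,D,E} → run B
t=4: ready={A,B,D,E} → run B
t=5: ready={A,B,D,E} → run B
t=6: ready={A,D,E,F,H} → run F
t=7: ready={A,D,E,F,H} → run F
t=8: ready={A,D,E,F,G,H} → run F
t=9: ready={A,D,E,F,G,H} → run F
t=10: ready={A,D,E,F,G,H} → run F
t=11: ready={A,D,E,F,G,H} → run F
t=12: ready={A,D,E,F,G,H} → run F
t=13: ready={A,D,E,F,G,H} → run F
t=14: ready={A,D,E,G,H} → run G
t=15: ready={A,D,E,G,H} → run G
t=16: ready={A,D,E,G,H} → run G
t=17: ready={A,D,E,G,H} → run G
t=18: ready={A,D,E,G,H} → run G
t=19: ready={A,D,E,G,H} → run G
t=20: ready={A,D,E,G,H} → run G
t=21: ready={A,D,E,G,H} → run G
t=22: ready={A,D,E,H} → run E
t=23: ready={A,D,E,H} → run E
t=24: ready={A,D,E,H} → run E
t=25: ready={A,D,E,H} → run E
t=26: ready={A,D,E,H} → run E
t=27: ready={A,D,E,H} → run E
t=28: ready={A,D,E,H} → run E
t=29: ready={A,D,E,H} → run E
t=30: ready={A,D,H} → run H
t=31: ready={A,D,H} → run H
t=32: ready={A,D,H} → run H
t=33: ready={A,D,H} → run H
t=34: ready={A,D,H} → run H
t=35: ready={A,D,H} → run H
t=36: ready={A,D,H} → run H
t=37: ready={A,D,H} → run H
t=38: ready={A,D} → run D
t=39: ready={A,D} → run D
t=40: ready={A,D} → run D
t=41: ready={A,D} → run D
t=42: ready={A,D} → run D
t=43: ready={A,D} → run D
t=44: ready={A,D} → run D
t=45: ready={A,D} → run D
t=46: ready={A} → run A
t=47: ready={A} → run A
t=48: ready={A} → run A
t=49: ready={A} → run A

context switches = 7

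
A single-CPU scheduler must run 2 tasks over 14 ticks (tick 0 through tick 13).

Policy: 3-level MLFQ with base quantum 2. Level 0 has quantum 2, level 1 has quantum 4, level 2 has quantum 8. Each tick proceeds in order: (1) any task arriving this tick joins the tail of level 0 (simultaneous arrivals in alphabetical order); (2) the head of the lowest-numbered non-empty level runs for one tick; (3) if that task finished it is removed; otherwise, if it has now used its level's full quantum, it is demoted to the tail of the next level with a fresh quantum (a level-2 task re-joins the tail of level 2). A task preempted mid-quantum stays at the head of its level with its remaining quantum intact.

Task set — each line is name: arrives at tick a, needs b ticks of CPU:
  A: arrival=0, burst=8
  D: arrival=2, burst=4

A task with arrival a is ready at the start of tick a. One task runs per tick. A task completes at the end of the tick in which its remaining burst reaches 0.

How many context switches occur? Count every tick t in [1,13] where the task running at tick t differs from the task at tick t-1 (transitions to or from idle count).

t=0: L0/L1/L2 = A/-/- → run A
t=1: L0/L1/L2 = A/-/- → run A
t=2: L0/L1/L2 = D/A/- → run D
t=3: L0/L1/L2 = D/A/- → run D
t=4: L0/L1/L2 = -/AD/- → run A
t=5: L0/L1/L2 = -/AD/- → run A
t=6: L0/L1/L2 = -/AD/- → run A
t=7: L0/L1/L2 = -/AD/- → run A
t=8: L0/L1/L2 = -/D/A → run D
t=9: L0/L1/L2 = -/D/A → run D
t=10: L0/L1/L2 = -/-/A → run A
t=11: L0/L1/L2 = -/-/A → run A
t=12: (idle)
t=13: (idle)

context switches = 5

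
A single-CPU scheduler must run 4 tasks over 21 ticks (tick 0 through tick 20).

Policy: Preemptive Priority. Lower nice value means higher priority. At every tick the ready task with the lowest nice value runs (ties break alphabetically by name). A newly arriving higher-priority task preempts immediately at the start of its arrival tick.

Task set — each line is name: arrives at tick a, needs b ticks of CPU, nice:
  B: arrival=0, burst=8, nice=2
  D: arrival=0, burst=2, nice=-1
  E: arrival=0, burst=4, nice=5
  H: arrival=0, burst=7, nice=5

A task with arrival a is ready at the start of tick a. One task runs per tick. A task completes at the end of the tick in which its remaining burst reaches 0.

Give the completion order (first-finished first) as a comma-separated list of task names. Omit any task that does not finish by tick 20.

completion order = D, B, E, H

t=0: ready={B,D,E,H} → run D
t=1: ready={B,D,E,H} → run D
t=2: ready={B,E,H} → run B
t=3: ready={B,E,H} → run B
t=4: ready={B,E,H} → run B
t=5: ready={B,E,H} → run B
t=6: ready={B,E,H} → run B
t=7: ready={B,E,H} → run B
t=8: ready={B,E,H} → run B
t=9: ready={B,E,H} → run B
t=10: ready={E,H} → run E
t=11: ready={E,H} → run E
t=12: ready={E,H} → run E
t=13: ready={E,H} → run E
t=14: ready={H} → run H
t=15: ready={H} → run H
t=16: ready={H} → run H
t=17: ready={H} → run H
t=18: ready={H} → run H
t=19: ready={H} → run H
t=20: ready={H} → run H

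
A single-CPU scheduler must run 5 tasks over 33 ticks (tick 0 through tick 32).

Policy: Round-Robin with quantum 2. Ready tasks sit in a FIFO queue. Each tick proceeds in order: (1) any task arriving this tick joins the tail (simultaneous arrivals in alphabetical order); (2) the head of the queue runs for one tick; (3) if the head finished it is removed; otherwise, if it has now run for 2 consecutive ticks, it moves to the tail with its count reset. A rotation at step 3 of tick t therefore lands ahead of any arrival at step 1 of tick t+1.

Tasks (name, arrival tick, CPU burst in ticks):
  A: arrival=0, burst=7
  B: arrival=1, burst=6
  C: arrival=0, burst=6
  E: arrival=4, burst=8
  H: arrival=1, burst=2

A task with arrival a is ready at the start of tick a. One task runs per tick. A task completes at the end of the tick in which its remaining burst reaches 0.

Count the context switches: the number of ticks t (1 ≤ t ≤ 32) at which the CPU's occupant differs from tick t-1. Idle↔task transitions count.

context switches = 14

t=0: queue=[A,C] q_used=0 → run A
t=1: queue=[A,C,B,H] q_used=1 → run A
t=2: queue=[C,B,H,A] q_used=0 → run C
t=3: queue=[C,B,H,A] q_used=1 → run C
t=4: queue=[B,H,A,C,E] q_used=0 → run B
t=5: queue=[B,H,A,C,E] q_used=1 → run B
t=6: queue=[H,A,C,E,B] q_used=0 → run H
t=7: queue=[H,A,C,E,B] q_used=1 → run H
t=8: queue=[A,C,E,B] q_used=0 → run A
t=9: queue=[A,C,E,B] q_used=1 → run A
t=10: queue=[C,E,B,A] q_used=0 → run C
t=11: queue=[C,E,B,A] q_used=1 → run C
t=12: queue=[E,B,A,C] q_used=0 → run E
t=13: queue=[E,B,A,C] q_used=1 → run E
t=14: queue=[B,A,C,E] q_used=0 → run B
t=15: queue=[B,A,C,E] q_used=1 → run B
t=16: queue=[A,C,E,B] q_used=0 → run A
t=17: queue=[A,C,E,B] q_used=1 → run A
t=18: queue=[C,E,B,A] q_used=0 → run C
t=19: queue=[C,E,B,A] q_used=1 → run C
t=20: queue=[E,B,A] q_used=0 → run E
t=21: queue=[E,B,A] q_used=1 → run E
t=22: queue=[B,A,E] q_used=0 → run B
t=23: queue=[B,A,E] q_used=1 → run B
t=24: queue=[A,E] q_used=0 → run A
t=25: queue=[E] q_used=0 → run E
t=26: queue=[E] q_used=1 → run E
t=27: queue=[E] q_used=0 → run E
t=28: queue=[E] q_used=1 → run E
t=29: (idle)
t=30: (idle)
t=31: (idle)
t=32: (idle)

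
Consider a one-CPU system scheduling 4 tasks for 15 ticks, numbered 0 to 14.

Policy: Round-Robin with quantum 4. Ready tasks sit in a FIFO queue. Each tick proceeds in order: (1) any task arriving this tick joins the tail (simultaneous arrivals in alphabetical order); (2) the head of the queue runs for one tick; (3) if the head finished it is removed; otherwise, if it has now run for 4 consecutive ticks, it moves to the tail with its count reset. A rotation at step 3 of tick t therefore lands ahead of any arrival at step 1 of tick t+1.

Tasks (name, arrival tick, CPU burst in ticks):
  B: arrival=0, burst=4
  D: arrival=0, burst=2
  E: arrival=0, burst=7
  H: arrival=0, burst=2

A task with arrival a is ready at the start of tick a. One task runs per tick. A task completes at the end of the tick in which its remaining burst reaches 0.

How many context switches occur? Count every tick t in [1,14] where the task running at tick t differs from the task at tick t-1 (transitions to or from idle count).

t=0: queue=[B,D,E,H] q_used=0 → run B
t=1: queue=[B,D,E,H] q_used=1 → run B
t=2: queue=[B,D,E,H] q_used=2 → run B
t=3: queue=[B,D,E,H] q_used=3 → run B
t=4: queue=[D,E,H] q_used=0 → run D
t=5: queue=[D,E,H] q_used=1 → run D
t=6: queue=[E,H] q_used=0 → run E
t=7: queue=[E,H] q_used=1 → run E
t=8: queue=[E,H] q_used=2 → run E
t=9: queue=[E,H] q_used=3 → run E
t=10: queue=[H,E] q_used=0 → run H
t=11: queue=[H,E] q_used=1 → run H
t=12: queue=[E] q_used=0 → run E
t=13: queue=[E] q_used=1 → run E
t=14: queue=[E] q_used=2 → run E

context switches = 4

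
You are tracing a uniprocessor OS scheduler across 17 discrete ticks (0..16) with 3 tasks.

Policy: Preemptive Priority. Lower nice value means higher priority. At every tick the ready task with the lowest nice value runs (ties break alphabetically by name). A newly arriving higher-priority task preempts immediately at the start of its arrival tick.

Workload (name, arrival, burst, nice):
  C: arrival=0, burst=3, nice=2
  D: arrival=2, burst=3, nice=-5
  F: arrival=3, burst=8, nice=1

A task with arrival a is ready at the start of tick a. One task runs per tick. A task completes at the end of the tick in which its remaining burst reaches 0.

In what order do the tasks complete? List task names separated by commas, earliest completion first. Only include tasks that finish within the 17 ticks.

t=0: ready={C} → run C
t=1: ready={C} → run C
t=2: ready={C,D} → run D
t=3: ready={C,D,F} → run D
t=4: ready={C,D,F} → run D
t=5: ready={C,F} → run F
t=6: ready={C,F} → run F
t=7: ready={C,F} → run F
t=8: ready={C,F} → run F
t=9: ready={C,F} → run F
t=10: ready={C,F} → run F
t=11: ready={C,F} → run F
t=12: ready={C,F} → run F
t=13: ready={C} → run C
t=14: (idle)
t=15: (idle)
t=16: (idle)

completion order = D, F, C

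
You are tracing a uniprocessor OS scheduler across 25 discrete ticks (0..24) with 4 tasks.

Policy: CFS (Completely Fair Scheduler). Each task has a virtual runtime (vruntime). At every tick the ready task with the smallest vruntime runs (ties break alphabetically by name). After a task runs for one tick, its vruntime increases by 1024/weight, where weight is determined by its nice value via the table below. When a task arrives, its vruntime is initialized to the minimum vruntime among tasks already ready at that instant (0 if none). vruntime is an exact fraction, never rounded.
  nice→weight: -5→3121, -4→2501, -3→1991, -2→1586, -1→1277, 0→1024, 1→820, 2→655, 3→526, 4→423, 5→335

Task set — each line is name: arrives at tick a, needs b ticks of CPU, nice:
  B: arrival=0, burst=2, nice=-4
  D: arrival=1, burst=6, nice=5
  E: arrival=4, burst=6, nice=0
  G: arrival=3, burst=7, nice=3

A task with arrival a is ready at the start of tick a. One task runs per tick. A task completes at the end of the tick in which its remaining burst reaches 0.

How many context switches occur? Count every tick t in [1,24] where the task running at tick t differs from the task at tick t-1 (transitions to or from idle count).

t=0: vr[B=0] → run B
t=1: vr[B=1024/2501 D=1024/2501] → run B
t=2: vr[D=1024/2501] → run D
t=3: vr[D=2904064/837835 G=2904064/837835] → run D
t=4: vr[D=5465088/837835 E=2904064/837835 G=2904064/837835] → run E
t=5: vr[D=5465088/837835 E=3741899/837835 G=2904064/837835] → run G
t=6: vr[D=5465088/837835 E=3741899/837835 G=1192740352/220350605] → run E
t=7: vr[D=5465088/837835 E=4579734/837835 G=1192740352/220350605] → run G
t=8: vr[D=5465088/837835 E=4579734/837835 G=1621711872/220350605] → run E
t=9: vr[D=5465088/837835 E=5417569/837835 G=1621711872/220350605] → run E
t=10: vr[D=5465088/837835 E=6255404/837835 G=1621711872/220350605] → run D
t=11: vr[D=8026112/837835 E=6255404/837835 G=1621711872/220350605] → run G
t=12: vr[D=8026112/837835 E=6255404/837835 G=2050683392/220350605] → run E
t=13: vr[D=8026112/837835 E=7093239/837835 G=2050683392/220350605] → run E
t=14: vr[D=8026112/837835 G=2050683392/220350605] → run G
t=15: vr[D=8026112/837835 G=2479654912/220350605] → run D
t=16: vr[D=10587136/837835 G=2479654912/220350605] → run G
t=17: vr[D=10587136/837835 G=2908626432/220350605] → run D
t=18: vr[D=2629632/167567 G=2908626432/220350605] → run G
t=19: vr[D=2629632/167567 G=3337597952/220350605] → run G
t=20: vr[D=2629632/167567] → run D
t=21: (idle)
t=22: (idle)
t=23: (idle)
t=24: (idle)

context switches = 16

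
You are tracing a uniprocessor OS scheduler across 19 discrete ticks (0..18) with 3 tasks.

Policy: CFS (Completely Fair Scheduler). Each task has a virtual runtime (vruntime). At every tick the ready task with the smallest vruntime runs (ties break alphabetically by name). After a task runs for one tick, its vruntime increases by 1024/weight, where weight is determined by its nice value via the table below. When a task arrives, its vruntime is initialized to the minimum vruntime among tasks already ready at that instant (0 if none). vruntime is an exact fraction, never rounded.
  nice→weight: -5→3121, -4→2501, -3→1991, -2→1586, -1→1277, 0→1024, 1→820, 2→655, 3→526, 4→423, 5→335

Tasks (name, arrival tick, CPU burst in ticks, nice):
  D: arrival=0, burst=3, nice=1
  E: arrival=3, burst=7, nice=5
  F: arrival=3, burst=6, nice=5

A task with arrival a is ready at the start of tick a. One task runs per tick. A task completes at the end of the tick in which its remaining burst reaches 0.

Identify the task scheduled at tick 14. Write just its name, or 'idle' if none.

running at tick 14 = F

t=0: vr[D=0] → run D
t=1: vr[D=256/205] → run D
t=2: vr[D=512/205] → run D
t=3: vr[E=0 F=0] → run E
t=4: vr[E=1024/335 F=0] → run F
t=5: vr[E=1024/335 F=1024/335] → run E
t=6: vr[E=2048/335 F=1024/335] → run F
t=7: vr[E=2048/335 F=2048/335] → run E
t=8: vr[E=3072/335 F=2048/335] → run F
t=9: vr[E=3072/335 F=3072/335] → run E
t=10: vr[E=4096/335 F=3072/335] → run F
t=11: vr[E=4096/335 F=4096/335] → run E
t=12: vr[E=1024/67 F=4096/335] → run F
t=13: vr[E=1024/67 F=1024/67] → run E
t=14: vr[E=6144/335 F=1024/67] → run F
t=15: vr[E=6144/335] → run E
t=16: (idle)
t=17: (idle)
t=18: (idle)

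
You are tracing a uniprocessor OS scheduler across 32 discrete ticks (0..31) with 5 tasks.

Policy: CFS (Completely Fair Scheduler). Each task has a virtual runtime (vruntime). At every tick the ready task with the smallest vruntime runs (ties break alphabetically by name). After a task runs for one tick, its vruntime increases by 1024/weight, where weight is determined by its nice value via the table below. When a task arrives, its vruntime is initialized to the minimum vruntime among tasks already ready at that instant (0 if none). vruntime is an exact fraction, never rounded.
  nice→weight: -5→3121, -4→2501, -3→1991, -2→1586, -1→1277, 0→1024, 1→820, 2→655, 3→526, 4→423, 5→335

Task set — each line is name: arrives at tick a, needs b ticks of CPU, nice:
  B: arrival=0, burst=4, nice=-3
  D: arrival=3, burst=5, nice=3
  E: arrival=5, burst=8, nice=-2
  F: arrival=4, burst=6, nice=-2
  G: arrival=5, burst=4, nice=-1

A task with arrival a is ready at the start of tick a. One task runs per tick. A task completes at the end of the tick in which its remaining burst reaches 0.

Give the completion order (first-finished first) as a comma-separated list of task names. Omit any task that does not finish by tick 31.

completion order = B, G, F, E, D

t=0: vr[B=0] → run B
t=1: vr[B=1024/1991] → run B
t=2: vr[B=2048/1991] → run B
t=3: vr[B=3072/1991 D=3072/1991] → run B
t=4: vr[D=3072/1991 F=3072/1991] → run D
t=5: vr[D=1827328/523633 E=3072/1991 F=3072/1991 G=3072/1991] → run E
t=6: vr[D=1827328/523633 E=3455488/1578863 F=3072/1991 G=3072/1991] → run F
t=7: vr[D=1827328/523633 E=3455488/1578863 F=3455488/1578863 G=3072/1991] → run G
t=8: vr[D=1827328/523633 E=3455488/1578863 F=3455488/1578863 G=5961728/2542507] → run E
t=9: vr[D=1827328/523633 E=4474880/1578863 F=3455488/1578863 G=5961728/2542507] → run F
t=10: vr[D=1827328/523633 E=4474880/1578863 F=4474880/1578863 G=5961728/2542507] → run G
t=11: vr[D=1827328/523633 E=4474880/1578863 F=4474880/1578863 G=8000512/2542507] → run E
t=12: vr[D=1827328/523633 E=5494272/1578863 F=4474880/1578863 G=8000512/2542507] → run F
t=13: vr[D=1827328/523633 E=5494272/1578863 F=5494272/1578863 G=8000512/2542507] → run G
t=14: vr[D=1827328/523633 E=5494272/1578863 F=5494272/1578863 G=10039296/2542507] → run E
t=15: vr[D=1827328/523633 E=6513664/1578863 F=5494272/1578863 G=10039296/2542507] → run F
t=16: vr[D=1827328/523633 E=6513664/1578863 F=6513664/1578863 G=10039296/2542507] → run D
t=17: vr[D=2846720/523633 E=6513664/1578863 F=6513664/1578863 G=10039296/2542507] → run G
t=18: vr[D=2846720/523633 E=6513664/1578863 F=6513664/1578863] → run E
t=19: vr[D=2846720/523633 E=7533056/1578863 F=6513664/1578863] → run F
t=20: vr[D=2846720/523633 E=7533056/1578863 F=7533056/1578863] → run E
t=21: vr[D=2846720/523633 E=8552448/1578863 F=7533056/1578863] → run F
t=22: vr[D=2846720/523633 E=8552448/1578863] → run E
t=23: vr[D=2846720/523633 E=9571840/1578863] → run D
t=24: vr[D=3866112/523633 E=9571840/1578863] → run E
t=25: vr[D=3866112/523633] → run D
t=26: vr[D=4885504/523633] → run D
t=27: (idle)
t=28: (idle)
t=29: (idle)
t=30: (idle)
t=31: (idle)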